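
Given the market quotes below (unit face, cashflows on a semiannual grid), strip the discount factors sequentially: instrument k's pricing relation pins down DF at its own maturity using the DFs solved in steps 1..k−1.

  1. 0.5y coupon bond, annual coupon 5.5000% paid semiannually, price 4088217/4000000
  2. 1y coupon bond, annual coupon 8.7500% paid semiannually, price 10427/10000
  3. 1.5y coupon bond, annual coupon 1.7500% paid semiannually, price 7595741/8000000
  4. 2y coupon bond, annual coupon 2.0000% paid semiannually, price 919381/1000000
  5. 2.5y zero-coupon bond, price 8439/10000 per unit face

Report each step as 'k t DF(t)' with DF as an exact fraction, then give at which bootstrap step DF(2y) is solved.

step 1 [0.5y] bond c/2=11/400: DF=(4088217/4000000 − 11/400·(0))/(1+11/400) = 9947/10000 ≈ 0.994700
step 2 [1y] bond c/2=7/160: DF=(10427/10000 − 7/160·(0.994700))/(1+7/160) = 9573/10000 ≈ 0.957300
step 3 [1.5y] bond c/2=7/800: DF=(7595741/8000000 − 7/800·(0.994700+0.957300))/(1+7/800) = 9243/10000 ≈ 0.924300
step 4 [2y] bond c/2=1/100: DF=(919381/1000000 − 1/100·(0.994700+0.957300+0.924300))/(1+1/100) = 4409/5000 ≈ 0.881800
step 5 [2.5y] zero: DF = P = 8439/10000 ≈ 0.843900

1 1/2 9947/10000
2 1 9573/10000
3 3/2 9243/10000
4 2 4409/5000
5 5/2 8439/10000
DF(2y) is solved at step 4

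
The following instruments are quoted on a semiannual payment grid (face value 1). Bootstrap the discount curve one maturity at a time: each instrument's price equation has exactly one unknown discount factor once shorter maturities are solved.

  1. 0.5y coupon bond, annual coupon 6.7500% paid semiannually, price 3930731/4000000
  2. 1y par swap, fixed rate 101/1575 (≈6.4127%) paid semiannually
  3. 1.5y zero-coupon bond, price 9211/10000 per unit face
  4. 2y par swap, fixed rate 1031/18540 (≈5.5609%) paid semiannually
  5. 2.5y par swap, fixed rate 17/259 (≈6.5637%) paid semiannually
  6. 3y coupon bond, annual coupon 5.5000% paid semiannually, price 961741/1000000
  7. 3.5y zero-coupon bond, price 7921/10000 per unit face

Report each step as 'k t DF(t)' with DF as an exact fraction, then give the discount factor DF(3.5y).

step 1 [0.5y] bond c/2=27/800: DF=(3930731/4000000 − 27/800·(0))/(1+27/800) = 4753/5000 ≈ 0.950600
step 2 [1y] swap r/2=101/3150: DF=(1 − 101/3150·(0.950600))/(1+101/3150) = 4697/5000 ≈ 0.939400
step 3 [1.5y] zero: DF = P = 9211/10000 ≈ 0.921100
step 4 [2y] swap r/2=1031/37080: DF=(1 − 1031/37080·(0.950600+0.939400+0.921100))/(1+1031/37080) = 8969/10000 ≈ 0.896900
step 5 [2.5y] swap r/2=17/518: DF=(1 − 17/518·(0.950600+0.939400+0.921100+0.896900))/(1+17/518) = 1063/1250 ≈ 0.850400
step 6 [3y] bond c/2=11/400: DF=(961741/1000000 − 11/400·(0.950600+0.939400+0.921100+0.896900+0.850400))/(1+11/400) = 407/500 ≈ 0.814000
step 7 [3.5y] zero: DF = P = 7921/10000 ≈ 0.792100

1 1/2 4753/5000
2 1 4697/5000
3 3/2 9211/10000
4 2 8969/10000
5 5/2 1063/1250
6 3 407/500
7 7/2 7921/10000
DF(3.5y) = 7921/10000 ≈ 0.792100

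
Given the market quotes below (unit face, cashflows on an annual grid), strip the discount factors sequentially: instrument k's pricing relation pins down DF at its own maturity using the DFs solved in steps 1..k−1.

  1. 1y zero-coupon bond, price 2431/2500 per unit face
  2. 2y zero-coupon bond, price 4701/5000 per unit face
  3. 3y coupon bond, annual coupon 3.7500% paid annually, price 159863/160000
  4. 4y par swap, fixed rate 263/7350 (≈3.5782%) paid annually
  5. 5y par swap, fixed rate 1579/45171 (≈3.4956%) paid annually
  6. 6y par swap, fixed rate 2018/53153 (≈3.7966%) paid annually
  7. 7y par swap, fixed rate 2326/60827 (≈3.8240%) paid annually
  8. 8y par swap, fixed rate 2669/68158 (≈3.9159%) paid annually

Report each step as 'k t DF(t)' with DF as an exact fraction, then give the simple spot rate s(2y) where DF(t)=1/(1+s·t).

1 1 2431/2500
2 2 4701/5000
3 3 8939/10000
4 4 1737/2000
5 5 8421/10000
6 6 3991/5000
7 7 3837/5000
8 8 7331/10000
s(2y) = (1/(4701/5000) − 1)/(2) = 299/9402 ≈ 3.1802%

step 1 [1y] zero: DF = P = 2431/2500 ≈ 0.972400
step 2 [2y] zero: DF = P = 4701/5000 ≈ 0.940200
step 3 [3y] bond c/1=3/80: DF=(159863/160000 − 3/80·(0.972400+0.940200))/(1+3/80) = 8939/10000 ≈ 0.893900
step 4 [4y] swap r/1=263/7350: DF=(1 − 263/7350·(0.972400+0.940200+0.893900))/(1+263/7350) = 1737/2000 ≈ 0.868500
step 5 [5y] swap r/1=1579/45171: DF=(1 − 1579/45171·(0.972400+0.940200+0.893900+0.868500))/(1+1579/45171) = 8421/10000 ≈ 0.842100
step 6 [6y] swap r/1=2018/53153: DF=(1 − 2018/53153·(0.972400+0.940200+0.893900+0.868500+0.842100))/(1+2018/53153) = 3991/5000 ≈ 0.798200
step 7 [7y] swap r/1=2326/60827: DF=(1 − 2326/60827·(0.972400+0.940200+0.893900+0.868500+0.842100+0.798200))/(1+2326/60827) = 3837/5000 ≈ 0.767400
step 8 [8y] swap r/1=2669/68158: DF=(1 − 2669/68158·(0.972400+0.940200+0.893900+0.868500+0.842100+0.798200+0.767400))/(1+2669/68158) = 7331/10000 ≈ 0.733100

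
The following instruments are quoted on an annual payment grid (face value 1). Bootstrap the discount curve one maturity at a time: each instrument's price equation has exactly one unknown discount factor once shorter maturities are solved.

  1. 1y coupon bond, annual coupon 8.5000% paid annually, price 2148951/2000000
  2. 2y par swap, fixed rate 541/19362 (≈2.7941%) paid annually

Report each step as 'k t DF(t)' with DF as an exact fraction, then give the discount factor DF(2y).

1 1 9903/10000
2 2 9459/10000
DF(2y) = 9459/10000 ≈ 0.945900

step 1 [1y] bond c/1=17/200: DF=(2148951/2000000 − 17/200·(0))/(1+17/200) = 9903/10000 ≈ 0.990300
step 2 [2y] swap r/1=541/19362: DF=(1 − 541/19362·(0.990300))/(1+541/19362) = 9459/10000 ≈ 0.945900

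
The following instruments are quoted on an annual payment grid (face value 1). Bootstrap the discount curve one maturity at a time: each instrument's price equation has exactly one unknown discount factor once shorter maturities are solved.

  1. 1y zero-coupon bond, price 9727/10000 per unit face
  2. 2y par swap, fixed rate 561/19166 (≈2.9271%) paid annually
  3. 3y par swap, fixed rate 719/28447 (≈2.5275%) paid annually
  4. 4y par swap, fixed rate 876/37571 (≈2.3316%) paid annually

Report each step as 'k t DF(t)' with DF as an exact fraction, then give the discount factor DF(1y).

1 1 9727/10000
2 2 9439/10000
3 3 9281/10000
4 4 2281/2500
DF(1y) = 9727/10000 ≈ 0.972700

step 1 [1y] zero: DF = P = 9727/10000 ≈ 0.972700
step 2 [2y] swap r/1=561/19166: DF=(1 − 561/19166·(0.972700))/(1+561/19166) = 9439/10000 ≈ 0.943900
step 3 [3y] swap r/1=719/28447: DF=(1 − 719/28447·(0.972700+0.943900))/(1+719/28447) = 9281/10000 ≈ 0.928100
step 4 [4y] swap r/1=876/37571: DF=(1 − 876/37571·(0.972700+0.943900+0.928100))/(1+876/37571) = 2281/2500 ≈ 0.912400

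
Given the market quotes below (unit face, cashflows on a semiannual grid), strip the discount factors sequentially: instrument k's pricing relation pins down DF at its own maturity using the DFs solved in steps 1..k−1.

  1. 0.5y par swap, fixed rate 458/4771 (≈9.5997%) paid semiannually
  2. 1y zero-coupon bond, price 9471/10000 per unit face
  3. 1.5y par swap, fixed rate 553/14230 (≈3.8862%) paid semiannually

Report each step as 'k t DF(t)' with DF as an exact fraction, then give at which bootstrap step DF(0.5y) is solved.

step 1 [0.5y] swap r/2=229/4771: DF=(1 − 229/4771·(0))/(1+229/4771) = 4771/5000 ≈ 0.954200
step 2 [1y] zero: DF = P = 9471/10000 ≈ 0.947100
step 3 [1.5y] swap r/2=553/28460: DF=(1 − 553/28460·(0.954200+0.947100))/(1+553/28460) = 9447/10000 ≈ 0.944700

1 1/2 4771/5000
2 1 9471/10000
3 3/2 9447/10000
DF(0.5y) is solved at step 1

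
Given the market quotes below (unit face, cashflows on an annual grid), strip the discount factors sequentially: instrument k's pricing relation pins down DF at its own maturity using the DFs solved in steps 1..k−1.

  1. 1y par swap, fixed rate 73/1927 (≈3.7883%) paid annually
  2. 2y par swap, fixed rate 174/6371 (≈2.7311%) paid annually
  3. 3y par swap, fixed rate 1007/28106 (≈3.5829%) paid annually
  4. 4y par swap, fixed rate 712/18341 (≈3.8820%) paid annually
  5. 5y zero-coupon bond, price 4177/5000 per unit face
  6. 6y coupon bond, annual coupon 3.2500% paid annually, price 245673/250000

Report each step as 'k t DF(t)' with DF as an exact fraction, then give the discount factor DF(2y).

1 1 1927/2000
2 2 4739/5000
3 3 8993/10000
4 4 536/625
5 5 4177/5000
6 6 81/100
DF(2y) = 4739/5000 ≈ 0.947800

step 1 [1y] swap r/1=73/1927: DF=(1 − 73/1927·(0))/(1+73/1927) = 1927/2000 ≈ 0.963500
step 2 [2y] swap r/1=174/6371: DF=(1 − 174/6371·(0.963500))/(1+174/6371) = 4739/5000 ≈ 0.947800
step 3 [3y] swap r/1=1007/28106: DF=(1 − 1007/28106·(0.963500+0.947800))/(1+1007/28106) = 8993/10000 ≈ 0.899300
step 4 [4y] swap r/1=712/18341: DF=(1 − 712/18341·(0.963500+0.947800+0.899300))/(1+712/18341) = 536/625 ≈ 0.857600
step 5 [5y] zero: DF = P = 4177/5000 ≈ 0.835400
step 6 [6y] bond c/1=13/400: DF=(245673/250000 − 13/400·(0.963500+0.947800+0.899300+0.857600+0.835400))/(1+13/400) = 81/100 ≈ 0.810000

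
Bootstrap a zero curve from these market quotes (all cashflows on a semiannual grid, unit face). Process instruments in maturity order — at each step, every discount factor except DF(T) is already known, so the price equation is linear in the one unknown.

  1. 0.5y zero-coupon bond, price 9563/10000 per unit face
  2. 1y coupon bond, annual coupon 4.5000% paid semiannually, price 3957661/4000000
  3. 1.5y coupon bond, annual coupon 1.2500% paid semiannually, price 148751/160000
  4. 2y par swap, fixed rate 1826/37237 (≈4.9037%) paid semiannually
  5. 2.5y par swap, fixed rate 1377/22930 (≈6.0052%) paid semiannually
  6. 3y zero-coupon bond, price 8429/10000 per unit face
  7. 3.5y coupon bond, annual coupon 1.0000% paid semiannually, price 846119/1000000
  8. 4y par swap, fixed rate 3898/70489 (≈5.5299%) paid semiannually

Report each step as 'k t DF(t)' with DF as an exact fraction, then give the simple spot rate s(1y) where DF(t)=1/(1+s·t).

step 1 [0.5y] zero: DF = P = 9563/10000 ≈ 0.956300
step 2 [1y] bond c/2=9/400: DF=(3957661/4000000 − 9/400·(0.956300))/(1+9/400) = 4733/5000 ≈ 0.946600
step 3 [1.5y] bond c/2=1/160: DF=(148751/160000 − 1/160·(0.956300+0.946600))/(1+1/160) = 9121/10000 ≈ 0.912100
step 4 [2y] swap r/2=913/37237: DF=(1 − 913/37237·(0.956300+0.946600+0.912100))/(1+913/37237) = 9087/10000 ≈ 0.908700
step 5 [2.5y] swap r/2=1377/45860: DF=(1 − 1377/45860·(0.956300+0.946600+0.912100+0.908700))/(1+1377/45860) = 8623/10000 ≈ 0.862300
step 6 [3y] zero: DF = P = 8429/10000 ≈ 0.842900
step 7 [3.5y] bond c/2=1/200: DF=(846119/1000000 − 1/200·(0.956300+0.946600+0.912100+0.908700+0.862300+0.842900))/(1+1/200) = 8149/10000 ≈ 0.814900
step 8 [4y] swap r/2=1949/70489: DF=(1 − 1949/70489·(0.956300+0.946600+0.912100+0.908700+0.862300+0.842900+0.814900))/(1+1949/70489) = 8051/10000 ≈ 0.805100

1 1/2 9563/10000
2 1 4733/5000
3 3/2 9121/10000
4 2 9087/10000
5 5/2 8623/10000
6 3 8429/10000
7 7/2 8149/10000
8 4 8051/10000
s(1y) = (1/(4733/5000) − 1)/(1) = 267/4733 ≈ 5.6412%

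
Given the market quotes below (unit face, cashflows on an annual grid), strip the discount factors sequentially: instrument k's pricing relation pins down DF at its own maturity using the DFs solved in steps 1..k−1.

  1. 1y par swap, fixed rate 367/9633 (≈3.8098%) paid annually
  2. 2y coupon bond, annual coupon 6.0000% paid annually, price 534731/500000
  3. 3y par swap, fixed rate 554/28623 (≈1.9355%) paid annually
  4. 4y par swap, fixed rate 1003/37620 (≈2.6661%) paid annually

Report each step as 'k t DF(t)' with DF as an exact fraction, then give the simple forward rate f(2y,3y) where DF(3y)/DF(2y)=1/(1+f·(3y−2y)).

1 1 9633/10000
2 2 1193/1250
3 3 4723/5000
4 4 8997/10000
f(2y,3y) = ((1193/1250)/(4723/5000) − 1)/(1) = 49/4723 ≈ 1.0375%

step 1 [1y] swap r/1=367/9633: DF=(1 − 367/9633·(0))/(1+367/9633) = 9633/10000 ≈ 0.963300
step 2 [2y] bond c/1=3/50: DF=(534731/500000 − 3/50·(0.963300))/(1+3/50) = 1193/1250 ≈ 0.954400
step 3 [3y] swap r/1=554/28623: DF=(1 − 554/28623·(0.963300+0.954400))/(1+554/28623) = 4723/5000 ≈ 0.944600
step 4 [4y] swap r/1=1003/37620: DF=(1 − 1003/37620·(0.963300+0.954400+0.944600))/(1+1003/37620) = 8997/10000 ≈ 0.899700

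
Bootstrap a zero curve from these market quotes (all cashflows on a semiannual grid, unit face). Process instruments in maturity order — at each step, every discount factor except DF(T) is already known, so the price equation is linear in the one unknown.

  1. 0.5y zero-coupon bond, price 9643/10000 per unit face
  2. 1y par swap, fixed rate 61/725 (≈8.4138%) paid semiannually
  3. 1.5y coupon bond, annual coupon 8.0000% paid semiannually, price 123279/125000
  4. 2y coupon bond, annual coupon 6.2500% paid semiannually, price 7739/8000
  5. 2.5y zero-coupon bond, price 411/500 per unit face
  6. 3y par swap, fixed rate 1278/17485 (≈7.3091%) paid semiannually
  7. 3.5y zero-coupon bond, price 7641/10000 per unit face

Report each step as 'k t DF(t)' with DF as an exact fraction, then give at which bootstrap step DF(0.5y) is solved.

step 1 [0.5y] zero: DF = P = 9643/10000 ≈ 0.964300
step 2 [1y] swap r/2=61/1450: DF=(1 − 61/1450·(0.964300))/(1+61/1450) = 9207/10000 ≈ 0.920700
step 3 [1.5y] bond c/2=1/25: DF=(123279/125000 − 1/25·(0.964300+0.920700))/(1+1/25) = 4379/5000 ≈ 0.875800
step 4 [2y] bond c/2=1/32: DF=(7739/8000 − 1/32·(0.964300+0.920700+0.875800))/(1+1/32) = 534/625 ≈ 0.854400
step 5 [2.5y] zero: DF = P = 411/500 ≈ 0.822000
step 6 [3y] swap r/2=639/17485: DF=(1 − 639/17485·(0.964300+0.920700+0.875800+0.854400+0.822000))/(1+639/17485) = 8083/10000 ≈ 0.808300
step 7 [3.5y] zero: DF = P = 7641/10000 ≈ 0.764100

1 1/2 9643/10000
2 1 9207/10000
3 3/2 4379/5000
4 2 534/625
5 5/2 411/500
6 3 8083/10000
7 7/2 7641/10000
DF(0.5y) is solved at step 1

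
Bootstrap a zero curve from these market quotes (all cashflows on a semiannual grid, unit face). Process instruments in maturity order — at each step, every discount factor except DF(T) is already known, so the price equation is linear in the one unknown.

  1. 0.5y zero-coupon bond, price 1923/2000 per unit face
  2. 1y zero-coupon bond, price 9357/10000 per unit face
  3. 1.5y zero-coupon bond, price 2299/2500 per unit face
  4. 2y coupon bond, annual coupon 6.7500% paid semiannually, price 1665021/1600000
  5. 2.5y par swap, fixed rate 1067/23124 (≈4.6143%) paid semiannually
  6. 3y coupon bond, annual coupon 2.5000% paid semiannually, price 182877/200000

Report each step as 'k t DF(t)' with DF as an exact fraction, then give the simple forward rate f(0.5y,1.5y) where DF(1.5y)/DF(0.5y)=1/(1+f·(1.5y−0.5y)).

1 1/2 1923/2000
2 1 9357/10000
3 3/2 2299/2500
4 2 9147/10000
5 5/2 8933/10000
6 3 423/500
f(0.5y,1.5y) = ((1923/2000)/(2299/2500) − 1)/(1) = 419/9196 ≈ 4.5563%

step 1 [0.5y] zero: DF = P = 1923/2000 ≈ 0.961500
step 2 [1y] zero: DF = P = 9357/10000 ≈ 0.935700
step 3 [1.5y] zero: DF = P = 2299/2500 ≈ 0.919600
step 4 [2y] bond c/2=27/800: DF=(1665021/1600000 − 27/800·(0.961500+0.935700+0.919600))/(1+27/800) = 9147/10000 ≈ 0.914700
step 5 [2.5y] swap r/2=1067/46248: DF=(1 − 1067/46248·(0.961500+0.935700+0.919600+0.914700))/(1+1067/46248) = 8933/10000 ≈ 0.893300
step 6 [3y] bond c/2=1/80: DF=(182877/200000 − 1/80·(0.961500+0.935700+0.919600+0.914700+0.893300))/(1+1/80) = 423/500 ≈ 0.846000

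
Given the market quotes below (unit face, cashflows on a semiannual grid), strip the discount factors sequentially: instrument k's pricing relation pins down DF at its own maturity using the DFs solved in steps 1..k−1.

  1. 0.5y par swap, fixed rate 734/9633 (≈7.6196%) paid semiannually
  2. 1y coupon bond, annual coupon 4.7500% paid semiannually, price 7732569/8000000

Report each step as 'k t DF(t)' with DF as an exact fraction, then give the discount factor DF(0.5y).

1 1/2 9633/10000
2 1 4609/5000
DF(0.5y) = 9633/10000 ≈ 0.963300

step 1 [0.5y] swap r/2=367/9633: DF=(1 − 367/9633·(0))/(1+367/9633) = 9633/10000 ≈ 0.963300
step 2 [1y] bond c/2=19/800: DF=(7732569/8000000 − 19/800·(0.963300))/(1+19/800) = 4609/5000 ≈ 0.921800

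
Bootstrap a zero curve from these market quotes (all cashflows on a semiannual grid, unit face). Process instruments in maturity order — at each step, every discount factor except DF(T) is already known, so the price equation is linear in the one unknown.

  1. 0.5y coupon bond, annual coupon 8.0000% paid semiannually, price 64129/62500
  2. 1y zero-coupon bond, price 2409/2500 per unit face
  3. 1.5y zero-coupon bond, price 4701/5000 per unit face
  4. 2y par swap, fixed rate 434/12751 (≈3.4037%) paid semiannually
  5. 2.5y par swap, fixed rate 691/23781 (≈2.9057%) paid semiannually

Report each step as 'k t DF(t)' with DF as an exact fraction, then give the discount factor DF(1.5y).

step 1 [0.5y] bond c/2=1/25: DF=(64129/62500 − 1/25·(0))/(1+1/25) = 4933/5000 ≈ 0.986600
step 2 [1y] zero: DF = P = 2409/2500 ≈ 0.963600
step 3 [1.5y] zero: DF = P = 4701/5000 ≈ 0.940200
step 4 [2y] swap r/2=217/12751: DF=(1 − 217/12751·(0.986600+0.963600+0.940200))/(1+217/12751) = 9349/10000 ≈ 0.934900
step 5 [2.5y] swap r/2=691/47562: DF=(1 − 691/47562·(0.986600+0.963600+0.940200+0.934900))/(1+691/47562) = 9309/10000 ≈ 0.930900

1 1/2 4933/5000
2 1 2409/2500
3 3/2 4701/5000
4 2 9349/10000
5 5/2 9309/10000
DF(1.5y) = 4701/5000 ≈ 0.940200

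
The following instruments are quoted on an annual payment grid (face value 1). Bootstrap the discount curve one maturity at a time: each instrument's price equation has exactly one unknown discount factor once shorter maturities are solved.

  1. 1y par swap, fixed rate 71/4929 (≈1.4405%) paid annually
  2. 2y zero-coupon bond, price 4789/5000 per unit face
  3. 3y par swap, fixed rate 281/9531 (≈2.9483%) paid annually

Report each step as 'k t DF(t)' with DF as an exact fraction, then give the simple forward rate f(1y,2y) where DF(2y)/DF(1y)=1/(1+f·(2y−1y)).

1 1 4929/5000
2 2 4789/5000
3 3 9157/10000
f(1y,2y) = ((4929/5000)/(4789/5000) − 1)/(1) = 140/4789 ≈ 2.9234%

step 1 [1y] swap r/1=71/4929: DF=(1 − 71/4929·(0))/(1+71/4929) = 4929/5000 ≈ 0.985800
step 2 [2y] zero: DF = P = 4789/5000 ≈ 0.957800
step 3 [3y] swap r/1=281/9531: DF=(1 − 281/9531·(0.985800+0.957800))/(1+281/9531) = 9157/10000 ≈ 0.915700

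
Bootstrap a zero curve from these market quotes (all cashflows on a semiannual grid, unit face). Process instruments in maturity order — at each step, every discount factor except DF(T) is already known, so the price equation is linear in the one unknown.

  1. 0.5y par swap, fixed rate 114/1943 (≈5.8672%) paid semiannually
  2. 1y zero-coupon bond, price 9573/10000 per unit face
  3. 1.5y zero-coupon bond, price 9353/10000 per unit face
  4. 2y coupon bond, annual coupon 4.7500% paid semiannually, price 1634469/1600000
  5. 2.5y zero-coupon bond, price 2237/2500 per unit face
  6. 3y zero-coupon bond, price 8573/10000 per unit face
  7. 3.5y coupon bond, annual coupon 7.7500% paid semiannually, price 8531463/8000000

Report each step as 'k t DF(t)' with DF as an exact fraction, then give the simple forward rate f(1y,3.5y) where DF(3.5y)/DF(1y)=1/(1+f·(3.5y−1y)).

1 1/2 1943/2000
2 1 9573/10000
3 3/2 9353/10000
4 2 4657/5000
5 5/2 2237/2500
6 3 8573/10000
7 7/2 8197/10000
f(1y,3.5y) = ((9573/10000)/(8197/10000) − 1)/(5/2) = 2752/40985 ≈ 6.7147%

step 1 [0.5y] swap r/2=57/1943: DF=(1 − 57/1943·(0))/(1+57/1943) = 1943/2000 ≈ 0.971500
step 2 [1y] zero: DF = P = 9573/10000 ≈ 0.957300
step 3 [1.5y] zero: DF = P = 9353/10000 ≈ 0.935300
step 4 [2y] bond c/2=19/800: DF=(1634469/1600000 − 19/800·(0.971500+0.957300+0.935300))/(1+19/800) = 4657/5000 ≈ 0.931400
step 5 [2.5y] zero: DF = P = 2237/2500 ≈ 0.894800
step 6 [3y] zero: DF = P = 8573/10000 ≈ 0.857300
step 7 [3.5y] bond c/2=31/800: DF=(8531463/8000000 − 31/800·(0.971500+0.957300+0.935300+0.931400+0.894800+0.857300))/(1+31/800) = 8197/10000 ≈ 0.819700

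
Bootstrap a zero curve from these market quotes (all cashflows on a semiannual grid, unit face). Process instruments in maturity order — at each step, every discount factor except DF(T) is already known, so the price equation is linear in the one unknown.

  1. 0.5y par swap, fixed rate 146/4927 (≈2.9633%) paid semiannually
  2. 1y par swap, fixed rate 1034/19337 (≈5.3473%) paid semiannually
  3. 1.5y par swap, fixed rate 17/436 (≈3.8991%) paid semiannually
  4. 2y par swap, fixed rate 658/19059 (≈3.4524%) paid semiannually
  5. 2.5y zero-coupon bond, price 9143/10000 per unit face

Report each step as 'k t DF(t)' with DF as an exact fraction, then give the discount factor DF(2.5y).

1 1/2 4927/5000
2 1 9483/10000
3 3/2 9439/10000
4 2 4671/5000
5 5/2 9143/10000
DF(2.5y) = 9143/10000 ≈ 0.914300

step 1 [0.5y] swap r/2=73/4927: DF=(1 − 73/4927·(0))/(1+73/4927) = 4927/5000 ≈ 0.985400
step 2 [1y] swap r/2=517/19337: DF=(1 − 517/19337·(0.985400))/(1+517/19337) = 9483/10000 ≈ 0.948300
step 3 [1.5y] swap r/2=17/872: DF=(1 − 17/872·(0.985400+0.948300))/(1+17/872) = 9439/10000 ≈ 0.943900
step 4 [2y] swap r/2=329/19059: DF=(1 − 329/19059·(0.985400+0.948300+0.943900))/(1+329/19059) = 4671/5000 ≈ 0.934200
step 5 [2.5y] zero: DF = P = 9143/10000 ≈ 0.914300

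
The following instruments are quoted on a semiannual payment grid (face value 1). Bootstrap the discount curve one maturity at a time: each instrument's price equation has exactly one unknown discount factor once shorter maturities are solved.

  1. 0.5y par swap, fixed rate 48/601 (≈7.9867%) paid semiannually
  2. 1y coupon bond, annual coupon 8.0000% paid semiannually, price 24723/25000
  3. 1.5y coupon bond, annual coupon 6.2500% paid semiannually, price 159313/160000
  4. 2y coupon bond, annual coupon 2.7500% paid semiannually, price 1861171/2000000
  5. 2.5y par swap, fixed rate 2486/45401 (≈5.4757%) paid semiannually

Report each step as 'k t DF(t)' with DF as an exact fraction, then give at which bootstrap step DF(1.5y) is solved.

step 1 [0.5y] swap r/2=24/601: DF=(1 − 24/601·(0))/(1+24/601) = 601/625 ≈ 0.961600
step 2 [1y] bond c/2=1/25: DF=(24723/25000 − 1/25·(0.961600))/(1+1/25) = 9139/10000 ≈ 0.913900
step 3 [1.5y] bond c/2=1/32: DF=(159313/160000 − 1/32·(0.961600+0.913900))/(1+1/32) = 9087/10000 ≈ 0.908700
step 4 [2y] bond c/2=11/800: DF=(1861171/2000000 − 11/800·(0.961600+0.913900+0.908700))/(1+11/800) = 4401/5000 ≈ 0.880200
step 5 [2.5y] swap r/2=1243/45401: DF=(1 − 1243/45401·(0.961600+0.913900+0.908700+0.880200))/(1+1243/45401) = 8757/10000 ≈ 0.875700

1 1/2 601/625
2 1 9139/10000
3 3/2 9087/10000
4 2 4401/5000
5 5/2 8757/10000
DF(1.5y) is solved at step 3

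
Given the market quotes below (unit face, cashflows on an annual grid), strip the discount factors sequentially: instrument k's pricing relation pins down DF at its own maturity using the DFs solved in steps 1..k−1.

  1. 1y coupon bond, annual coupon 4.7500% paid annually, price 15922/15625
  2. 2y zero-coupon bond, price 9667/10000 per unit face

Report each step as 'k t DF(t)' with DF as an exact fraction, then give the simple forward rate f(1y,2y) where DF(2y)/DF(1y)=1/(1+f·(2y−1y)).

1 1 608/625
2 2 9667/10000
f(1y,2y) = ((608/625)/(9667/10000) − 1)/(1) = 61/9667 ≈ 0.6310%

step 1 [1y] bond c/1=19/400: DF=(15922/15625 − 19/400·(0))/(1+19/400) = 608/625 ≈ 0.972800
step 2 [2y] zero: DF = P = 9667/10000 ≈ 0.966700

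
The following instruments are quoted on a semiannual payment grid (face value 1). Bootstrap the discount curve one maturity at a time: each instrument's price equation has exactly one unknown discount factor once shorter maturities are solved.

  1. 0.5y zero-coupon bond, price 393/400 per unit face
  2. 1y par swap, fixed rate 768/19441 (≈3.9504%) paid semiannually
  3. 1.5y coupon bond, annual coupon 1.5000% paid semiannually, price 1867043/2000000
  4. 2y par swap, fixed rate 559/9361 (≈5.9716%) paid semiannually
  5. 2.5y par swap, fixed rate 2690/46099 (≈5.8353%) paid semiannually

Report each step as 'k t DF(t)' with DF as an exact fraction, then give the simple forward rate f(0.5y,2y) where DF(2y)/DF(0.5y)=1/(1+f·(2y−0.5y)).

1 1/2 393/400
2 1 601/625
3 3/2 9121/10000
4 2 4441/5000
5 5/2 1731/2000
f(0.5y,2y) = ((393/400)/(4441/5000) − 1)/(3/2) = 943/13323 ≈ 7.0780%

step 1 [0.5y] zero: DF = P = 393/400 ≈ 0.982500
step 2 [1y] swap r/2=384/19441: DF=(1 − 384/19441·(0.982500))/(1+384/19441) = 601/625 ≈ 0.961600
step 3 [1.5y] bond c/2=3/400: DF=(1867043/2000000 − 3/400·(0.982500+0.961600))/(1+3/400) = 9121/10000 ≈ 0.912100
step 4 [2y] swap r/2=559/18722: DF=(1 − 559/18722·(0.982500+0.961600+0.912100))/(1+559/18722) = 4441/5000 ≈ 0.888200
step 5 [2.5y] swap r/2=1345/46099: DF=(1 − 1345/46099·(0.982500+0.961600+0.912100+0.888200))/(1+1345/46099) = 1731/2000 ≈ 0.865500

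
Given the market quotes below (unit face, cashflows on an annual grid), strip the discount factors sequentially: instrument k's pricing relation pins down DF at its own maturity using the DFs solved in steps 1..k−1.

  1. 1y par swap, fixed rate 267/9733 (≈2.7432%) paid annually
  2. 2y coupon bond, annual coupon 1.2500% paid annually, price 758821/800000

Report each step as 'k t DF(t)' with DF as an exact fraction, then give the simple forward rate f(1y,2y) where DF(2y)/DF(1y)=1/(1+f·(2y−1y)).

1 1 9733/10000
2 2 578/625
f(1y,2y) = ((9733/10000)/(578/625) − 1)/(1) = 485/9248 ≈ 5.2444%

step 1 [1y] swap r/1=267/9733: DF=(1 − 267/9733·(0))/(1+267/9733) = 9733/10000 ≈ 0.973300
step 2 [2y] bond c/1=1/80: DF=(758821/800000 − 1/80·(0.973300))/(1+1/80) = 578/625 ≈ 0.924800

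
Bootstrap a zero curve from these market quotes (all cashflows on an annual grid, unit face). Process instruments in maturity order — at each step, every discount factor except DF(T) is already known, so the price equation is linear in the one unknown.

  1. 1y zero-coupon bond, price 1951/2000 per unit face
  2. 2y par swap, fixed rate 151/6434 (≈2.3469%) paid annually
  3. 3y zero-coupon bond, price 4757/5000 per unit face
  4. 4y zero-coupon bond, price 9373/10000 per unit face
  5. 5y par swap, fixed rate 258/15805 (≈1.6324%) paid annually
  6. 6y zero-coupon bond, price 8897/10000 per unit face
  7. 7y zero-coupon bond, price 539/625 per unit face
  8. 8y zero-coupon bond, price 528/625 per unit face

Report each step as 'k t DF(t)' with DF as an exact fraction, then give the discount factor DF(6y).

1 1 1951/2000
2 2 9547/10000
3 3 4757/5000
4 4 9373/10000
5 5 4613/5000
6 6 8897/10000
7 7 539/625
8 8 528/625
DF(6y) = 8897/10000 ≈ 0.889700

step 1 [1y] zero: DF = P = 1951/2000 ≈ 0.975500
step 2 [2y] swap r/1=151/6434: DF=(1 − 151/6434·(0.975500))/(1+151/6434) = 9547/10000 ≈ 0.954700
step 3 [3y] zero: DF = P = 4757/5000 ≈ 0.951400
step 4 [4y] zero: DF = P = 9373/10000 ≈ 0.937300
step 5 [5y] swap r/1=258/15805: DF=(1 − 258/15805·(0.975500+0.954700+0.951400+0.937300))/(1+258/15805) = 4613/5000 ≈ 0.922600
step 6 [6y] zero: DF = P = 8897/10000 ≈ 0.889700
step 7 [7y] zero: DF = P = 539/625 ≈ 0.862400
step 8 [8y] zero: DF = P = 528/625 ≈ 0.844800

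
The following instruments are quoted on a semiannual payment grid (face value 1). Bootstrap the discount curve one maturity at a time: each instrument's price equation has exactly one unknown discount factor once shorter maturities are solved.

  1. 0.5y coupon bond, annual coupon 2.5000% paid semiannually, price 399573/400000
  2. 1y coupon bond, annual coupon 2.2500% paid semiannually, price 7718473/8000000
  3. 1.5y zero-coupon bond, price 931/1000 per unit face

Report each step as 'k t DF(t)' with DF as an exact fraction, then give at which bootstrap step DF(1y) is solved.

1 1/2 4933/5000
2 1 9431/10000
3 3/2 931/1000
DF(1y) is solved at step 2

step 1 [0.5y] bond c/2=1/80: DF=(399573/400000 − 1/80·(0))/(1+1/80) = 4933/5000 ≈ 0.986600
step 2 [1y] bond c/2=9/800: DF=(7718473/8000000 − 9/800·(0.986600))/(1+9/800) = 9431/10000 ≈ 0.943100
step 3 [1.5y] zero: DF = P = 931/1000 ≈ 0.931000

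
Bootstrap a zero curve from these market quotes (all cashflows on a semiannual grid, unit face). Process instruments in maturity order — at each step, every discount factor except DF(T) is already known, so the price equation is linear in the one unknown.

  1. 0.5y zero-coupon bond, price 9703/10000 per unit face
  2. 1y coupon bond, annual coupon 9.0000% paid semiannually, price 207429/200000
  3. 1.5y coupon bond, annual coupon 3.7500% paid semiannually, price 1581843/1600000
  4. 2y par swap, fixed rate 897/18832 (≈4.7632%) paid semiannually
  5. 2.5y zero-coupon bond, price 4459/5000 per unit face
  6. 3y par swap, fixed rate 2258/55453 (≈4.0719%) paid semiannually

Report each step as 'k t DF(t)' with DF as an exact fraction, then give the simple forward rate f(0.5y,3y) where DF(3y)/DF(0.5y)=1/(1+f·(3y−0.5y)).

step 1 [0.5y] zero: DF = P = 9703/10000 ≈ 0.970300
step 2 [1y] bond c/2=9/200: DF=(207429/200000 − 9/200·(0.970300))/(1+9/200) = 9507/10000 ≈ 0.950700
step 3 [1.5y] bond c/2=3/160: DF=(1581843/1600000 − 3/160·(0.970300+0.950700))/(1+3/160) = 9351/10000 ≈ 0.935100
step 4 [2y] swap r/2=897/37664: DF=(1 − 897/37664·(0.970300+0.950700+0.935100))/(1+897/37664) = 9103/10000 ≈ 0.910300
step 5 [2.5y] zero: DF = P = 4459/5000 ≈ 0.891800
step 6 [3y] swap r/2=1129/55453: DF=(1 − 1129/55453·(0.970300+0.950700+0.935100+0.910300+0.891800))/(1+1129/55453) = 8871/10000 ≈ 0.887100

1 1/2 9703/10000
2 1 9507/10000
3 3/2 9351/10000
4 2 9103/10000
5 5/2 4459/5000
6 3 8871/10000
f(0.5y,3y) = ((9703/10000)/(8871/10000) − 1)/(5/2) = 1664/44355 ≈ 3.7515%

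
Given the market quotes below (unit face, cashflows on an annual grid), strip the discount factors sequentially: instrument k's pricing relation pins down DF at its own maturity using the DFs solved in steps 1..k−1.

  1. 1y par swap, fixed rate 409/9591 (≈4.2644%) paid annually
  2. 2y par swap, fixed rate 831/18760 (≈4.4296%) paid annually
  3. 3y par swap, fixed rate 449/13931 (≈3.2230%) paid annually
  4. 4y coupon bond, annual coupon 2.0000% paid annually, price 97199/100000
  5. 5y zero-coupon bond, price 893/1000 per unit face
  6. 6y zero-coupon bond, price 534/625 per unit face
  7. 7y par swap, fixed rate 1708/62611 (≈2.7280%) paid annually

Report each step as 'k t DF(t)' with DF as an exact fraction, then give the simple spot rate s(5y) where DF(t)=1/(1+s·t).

step 1 [1y] swap r/1=409/9591: DF=(1 − 409/9591·(0))/(1+409/9591) = 9591/10000 ≈ 0.959100
step 2 [2y] swap r/1=831/18760: DF=(1 − 831/18760·(0.959100))/(1+831/18760) = 9169/10000 ≈ 0.916900
step 3 [3y] swap r/1=449/13931: DF=(1 − 449/13931·(0.959100+0.916900))/(1+449/13931) = 4551/5000 ≈ 0.910200
step 4 [4y] bond c/1=1/50: DF=(97199/100000 − 1/50·(0.959100+0.916900+0.910200))/(1+1/50) = 8983/10000 ≈ 0.898300
step 5 [5y] zero: DF = P = 893/1000 ≈ 0.893000
step 6 [6y] zero: DF = P = 534/625 ≈ 0.854400
step 7 [7y] swap r/1=1708/62611: DF=(1 − 1708/62611·(0.959100+0.916900+0.910200+0.898300+0.893000+0.854400))/(1+1708/62611) = 2073/2500 ≈ 0.829200

1 1 9591/10000
2 2 9169/10000
3 3 4551/5000
4 4 8983/10000
5 5 893/1000
6 6 534/625
7 7 2073/2500
s(5y) = (1/(893/1000) − 1)/(5) = 107/4465 ≈ 2.3964%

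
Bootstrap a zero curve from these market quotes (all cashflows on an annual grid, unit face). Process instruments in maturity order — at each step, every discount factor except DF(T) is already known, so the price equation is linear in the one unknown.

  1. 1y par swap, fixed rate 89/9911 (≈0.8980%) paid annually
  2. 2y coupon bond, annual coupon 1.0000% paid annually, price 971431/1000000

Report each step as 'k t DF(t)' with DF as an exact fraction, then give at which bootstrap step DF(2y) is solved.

1 1 9911/10000
2 2 119/125
DF(2y) is solved at step 2

step 1 [1y] swap r/1=89/9911: DF=(1 − 89/9911·(0))/(1+89/9911) = 9911/10000 ≈ 0.991100
step 2 [2y] bond c/1=1/100: DF=(971431/1000000 − 1/100·(0.991100))/(1+1/100) = 119/125 ≈ 0.952000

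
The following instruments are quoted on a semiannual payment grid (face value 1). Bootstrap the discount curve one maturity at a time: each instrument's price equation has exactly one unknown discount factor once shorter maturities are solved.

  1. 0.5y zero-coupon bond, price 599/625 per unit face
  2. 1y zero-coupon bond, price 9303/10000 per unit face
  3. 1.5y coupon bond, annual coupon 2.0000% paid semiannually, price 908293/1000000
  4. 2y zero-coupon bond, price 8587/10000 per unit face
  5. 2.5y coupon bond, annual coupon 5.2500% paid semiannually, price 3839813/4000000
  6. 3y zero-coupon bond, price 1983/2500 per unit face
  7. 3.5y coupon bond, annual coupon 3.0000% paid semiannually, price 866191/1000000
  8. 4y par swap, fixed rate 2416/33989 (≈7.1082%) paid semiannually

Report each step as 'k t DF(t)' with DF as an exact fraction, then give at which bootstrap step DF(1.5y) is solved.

1 1/2 599/625
2 1 9303/10000
3 3/2 4403/5000
4 2 8587/10000
5 5/2 4213/5000
6 3 1983/2500
7 7/2 1939/2500
8 4 474/625
DF(1.5y) is solved at step 3

step 1 [0.5y] zero: DF = P = 599/625 ≈ 0.958400
step 2 [1y] zero: DF = P = 9303/10000 ≈ 0.930300
step 3 [1.5y] bond c/2=1/100: DF=(908293/1000000 − 1/100·(0.958400+0.930300))/(1+1/100) = 4403/5000 ≈ 0.880600
step 4 [2y] zero: DF = P = 8587/10000 ≈ 0.858700
step 5 [2.5y] bond c/2=21/800: DF=(3839813/4000000 − 21/800·(0.958400+0.930300+0.880600+0.858700))/(1+21/800) = 4213/5000 ≈ 0.842600
step 6 [3y] zero: DF = P = 1983/2500 ≈ 0.793200
step 7 [3.5y] bond c/2=3/200: DF=(866191/1000000 − 3/200·(0.958400+0.930300+0.880600+0.858700+0.842600+0.793200))/(1+3/200) = 1939/2500 ≈ 0.775600
step 8 [4y] swap r/2=1208/33989: DF=(1 − 1208/33989·(0.958400+0.930300+0.880600+0.858700+0.842600+0.793200+0.775600))/(1+1208/33989) = 474/625 ≈ 0.758400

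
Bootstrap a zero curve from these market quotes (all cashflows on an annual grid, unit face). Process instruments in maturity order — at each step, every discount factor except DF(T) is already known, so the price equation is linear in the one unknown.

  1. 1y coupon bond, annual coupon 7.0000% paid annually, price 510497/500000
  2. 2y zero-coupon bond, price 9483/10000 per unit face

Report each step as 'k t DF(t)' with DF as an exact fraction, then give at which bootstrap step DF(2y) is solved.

1 1 4771/5000
2 2 9483/10000
DF(2y) is solved at step 2

step 1 [1y] bond c/1=7/100: DF=(510497/500000 − 7/100·(0))/(1+7/100) = 4771/5000 ≈ 0.954200
step 2 [2y] zero: DF = P = 9483/10000 ≈ 0.948300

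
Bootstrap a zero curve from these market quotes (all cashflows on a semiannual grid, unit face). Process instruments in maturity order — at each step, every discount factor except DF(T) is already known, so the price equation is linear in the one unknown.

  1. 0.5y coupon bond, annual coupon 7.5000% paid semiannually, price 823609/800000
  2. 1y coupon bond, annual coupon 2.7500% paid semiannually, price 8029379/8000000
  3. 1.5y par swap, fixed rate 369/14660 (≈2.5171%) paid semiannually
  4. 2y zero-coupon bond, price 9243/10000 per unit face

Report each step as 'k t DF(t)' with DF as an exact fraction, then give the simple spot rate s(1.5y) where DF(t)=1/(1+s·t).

step 1 [0.5y] bond c/2=3/80: DF=(823609/800000 − 3/80·(0))/(1+3/80) = 9923/10000 ≈ 0.992300
step 2 [1y] bond c/2=11/800: DF=(8029379/8000000 − 11/800·(0.992300))/(1+11/800) = 4883/5000 ≈ 0.976600
step 3 [1.5y] swap r/2=369/29320: DF=(1 − 369/29320·(0.992300+0.976600))/(1+369/29320) = 9631/10000 ≈ 0.963100
step 4 [2y] zero: DF = P = 9243/10000 ≈ 0.924300

1 1/2 9923/10000
2 1 4883/5000
3 3/2 9631/10000
4 2 9243/10000
s(1.5y) = (1/(9631/10000) − 1)/(3/2) = 246/9631 ≈ 2.5543%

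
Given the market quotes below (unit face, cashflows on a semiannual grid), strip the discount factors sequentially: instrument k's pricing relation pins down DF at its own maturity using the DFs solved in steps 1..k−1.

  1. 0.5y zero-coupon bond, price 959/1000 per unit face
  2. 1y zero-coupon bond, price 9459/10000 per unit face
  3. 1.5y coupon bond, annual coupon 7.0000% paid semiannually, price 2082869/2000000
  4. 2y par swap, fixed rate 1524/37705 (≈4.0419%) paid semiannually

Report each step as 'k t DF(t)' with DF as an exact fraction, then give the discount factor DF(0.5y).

step 1 [0.5y] zero: DF = P = 959/1000 ≈ 0.959000
step 2 [1y] zero: DF = P = 9459/10000 ≈ 0.945900
step 3 [1.5y] bond c/2=7/200: DF=(2082869/2000000 − 7/200·(0.959000+0.945900))/(1+7/200) = 4709/5000 ≈ 0.941800
step 4 [2y] swap r/2=762/37705: DF=(1 − 762/37705·(0.959000+0.945900+0.941800))/(1+762/37705) = 4619/5000 ≈ 0.923800

1 1/2 959/1000
2 1 9459/10000
3 3/2 4709/5000
4 2 4619/5000
DF(0.5y) = 959/1000 ≈ 0.959000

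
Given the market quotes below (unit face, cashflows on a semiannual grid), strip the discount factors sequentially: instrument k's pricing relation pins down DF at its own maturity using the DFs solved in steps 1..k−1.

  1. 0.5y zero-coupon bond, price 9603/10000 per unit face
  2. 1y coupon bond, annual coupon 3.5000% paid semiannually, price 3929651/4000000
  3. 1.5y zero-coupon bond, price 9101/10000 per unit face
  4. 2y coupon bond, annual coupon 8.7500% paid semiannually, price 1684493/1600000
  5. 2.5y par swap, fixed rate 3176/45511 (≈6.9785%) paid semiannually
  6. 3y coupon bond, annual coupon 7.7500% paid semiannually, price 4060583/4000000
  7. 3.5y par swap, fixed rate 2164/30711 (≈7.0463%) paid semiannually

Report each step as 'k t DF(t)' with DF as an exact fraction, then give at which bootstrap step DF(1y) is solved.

step 1 [0.5y] zero: DF = P = 9603/10000 ≈ 0.960300
step 2 [1y] bond c/2=7/400: DF=(3929651/4000000 − 7/400·(0.960300))/(1+7/400) = 949/1000 ≈ 0.949000
step 3 [1.5y] zero: DF = P = 9101/10000 ≈ 0.910100
step 4 [2y] bond c/2=7/160: DF=(1684493/1600000 − 7/160·(0.960300+0.949000+0.910100))/(1+7/160) = 1781/2000 ≈ 0.890500
step 5 [2.5y] swap r/2=1588/45511: DF=(1 − 1588/45511·(0.960300+0.949000+0.910100+0.890500))/(1+1588/45511) = 2103/2500 ≈ 0.841200
step 6 [3y] bond c/2=31/800: DF=(4060583/4000000 − 31/800·(0.960300+0.949000+0.910100+0.890500+0.841200))/(1+31/800) = 323/400 ≈ 0.807500
step 7 [3.5y] swap r/2=1082/30711: DF=(1 − 1082/30711·(0.960300+0.949000+0.910100+0.890500+0.841200+0.807500))/(1+1082/30711) = 1959/2500 ≈ 0.783600

1 1/2 9603/10000
2 1 949/1000
3 3/2 9101/10000
4 2 1781/2000
5 5/2 2103/2500
6 3 323/400
7 7/2 1959/2500
DF(1y) is solved at step 2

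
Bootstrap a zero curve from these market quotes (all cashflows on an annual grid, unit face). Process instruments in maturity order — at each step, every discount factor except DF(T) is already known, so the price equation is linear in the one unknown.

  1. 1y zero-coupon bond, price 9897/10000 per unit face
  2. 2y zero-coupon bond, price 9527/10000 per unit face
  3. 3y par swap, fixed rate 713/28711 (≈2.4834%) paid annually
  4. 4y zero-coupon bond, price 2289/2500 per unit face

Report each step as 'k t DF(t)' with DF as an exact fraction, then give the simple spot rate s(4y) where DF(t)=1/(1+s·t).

1 1 9897/10000
2 2 9527/10000
3 3 9287/10000
4 4 2289/2500
s(4y) = (1/(2289/2500) − 1)/(4) = 211/9156 ≈ 2.3045%

step 1 [1y] zero: DF = P = 9897/10000 ≈ 0.989700
step 2 [2y] zero: DF = P = 9527/10000 ≈ 0.952700
step 3 [3y] swap r/1=713/28711: DF=(1 − 713/28711·(0.989700+0.952700))/(1+713/28711) = 9287/10000 ≈ 0.928700
step 4 [4y] zero: DF = P = 2289/2500 ≈ 0.915600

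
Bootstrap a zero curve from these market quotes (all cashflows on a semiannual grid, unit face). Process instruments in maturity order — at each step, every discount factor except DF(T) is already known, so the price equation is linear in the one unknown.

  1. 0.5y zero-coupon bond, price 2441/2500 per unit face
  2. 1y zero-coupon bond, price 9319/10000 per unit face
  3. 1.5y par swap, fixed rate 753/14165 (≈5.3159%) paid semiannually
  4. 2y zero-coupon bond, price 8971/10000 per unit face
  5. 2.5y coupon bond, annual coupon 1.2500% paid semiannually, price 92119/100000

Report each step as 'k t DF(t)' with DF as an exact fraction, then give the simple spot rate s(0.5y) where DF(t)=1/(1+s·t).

1 1/2 2441/2500
2 1 9319/10000
3 3/2 9247/10000
4 2 8971/10000
5 5/2 8923/10000
s(0.5y) = (1/(2441/2500) − 1)/(1/2) = 118/2441 ≈ 4.8341%

step 1 [0.5y] zero: DF = P = 2441/2500 ≈ 0.976400
step 2 [1y] zero: DF = P = 9319/10000 ≈ 0.931900
step 3 [1.5y] swap r/2=753/28330: DF=(1 − 753/28330·(0.976400+0.931900))/(1+753/28330) = 9247/10000 ≈ 0.924700
step 4 [2y] zero: DF = P = 8971/10000 ≈ 0.897100
step 5 [2.5y] bond c/2=1/160: DF=(92119/100000 − 1/160·(0.976400+0.931900+0.924700+0.897100))/(1+1/160) = 8923/10000 ≈ 0.892300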